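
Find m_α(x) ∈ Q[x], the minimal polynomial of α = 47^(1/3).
m_α(x) = x^3 - 47

α satisfies α^3 = 47, so x^3 - 47 annihilates α. By the rational root test, a rational root p/q (in lowest terms) of x^3 - 47 would satisfy p^3 = 47 q^3, forcing q = 1 and p^3 = 47; but 47 is not a perfect cube, contradiction. A monic cubic over Q with no rational root is irreducible (any nontrivial factorization would include a linear factor). Hence x^3 - 47 is the minimal polynomial of α, and in particular [Q(α):Q] = 3.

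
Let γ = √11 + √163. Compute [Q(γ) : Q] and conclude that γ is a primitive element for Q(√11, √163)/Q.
[Q(γ) : Q] = 4 (equivalently, Q(γ) = Q(√11, √163))

Obviously Q(γ) ⊆ Q(√11, √163), and [Q(√11, √163):Q] = 4 (since 11, 163 are distinct squarefree integers > 1 with 1793 not a perfect square). To show equality we compute the minimal polynomial of γ. From γ = √11 + √163: γ^2 = 11 + 2√(1793) + 163 = 174 + 2√(1793), so γ^2 - 174 = 2√(1793); squaring, (γ^2 - 174)^2 = 4·1793, i.e. γ^4 - 348γ^2 + 30276 - 7172 = 0, i.e. γ^4 - 348γ^2 + 23104 = 0. So γ is a root of x^4 - 348x^2 + 23104. This polynomial is irreducible over Q: it has no rational root (each ±√11 ± √163 is irrational), and any factorization into two quadratics over Q would force √(1793) ∈ Q (pairing opposite roots) or √11, √163 ∈ Q (other pairings), all impossible. Hence [Q(γ):Q] = 4 = [Q(√11, √163):Q], so Q(γ) = Q(√11, √163).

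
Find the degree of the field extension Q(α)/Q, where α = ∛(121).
[Q(α):Q] = 3

The minimal polynomial of α is x^3 - 121, irreducible over Q since 121 is not a perfect cube (so x^3 - 121 has no rational root). Hence [Q(α):Q] = deg(m_α) = 3.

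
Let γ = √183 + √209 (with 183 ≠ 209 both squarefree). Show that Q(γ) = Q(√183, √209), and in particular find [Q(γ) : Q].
[Q(γ) : Q] = 4 (equivalently, Q(γ) = Q(√183, √209))

Obviously Q(γ) ⊆ Q(√183, √209), and [Q(√183, √209):Q] = 4 (since 183, 209 are distinct squarefree integers > 1 with 38247 not a perfect square). To show equality we compute the minimal polynomial of γ. From γ = √183 + √209: γ^2 = 183 + 2√(38247) + 209 = 392 + 2√(38247), so γ^2 - 392 = 2√(38247); squaring, (γ^2 - 392)^2 = 4·38247, i.e. γ^4 - 784γ^2 + 153664 - 152988 = 0, i.e. γ^4 - 784γ^2 + 676 = 0. So γ is a root of x^4 - 784x^2 + 676. This polynomial is irreducible over Q: it has no rational root (each ±√183 ± √209 is irrational), and any factorization into two quadratics over Q would force √(38247) ∈ Q (pairing opposite roots) or √183, √209 ∈ Q (other pairings), all impossible. Hence [Q(γ):Q] = 4 = [Q(√183, √209):Q], so Q(γ) = Q(√183, √209).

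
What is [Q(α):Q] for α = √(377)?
[Q(α):Q] = 2

[Q(α):Q] equals the degree of the minimal polynomial of α. Here α^2 = 377 and x^2 - 377 is irreducible (d = 377 is squarefree, ≠ 1, hence not a square), so deg(m_α) = 2. Thus [Q(α):Q] = 2.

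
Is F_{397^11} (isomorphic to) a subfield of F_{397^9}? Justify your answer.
No: F_{397^11} is not a subfield of F_{397^9}

F_{p^m} embeds in F_{p^n} iff m | n. Here 11 ∤ 9 (since 9 = 0·11 + 9 with remainder 9 ≠ 0), so F_{397^11} is not a subfield of F_{397^9}. Equivalently: if it were, the tower law would give 11 = [F_{397^11}:F_397] dividing [F_{397^9}:F_397] = 9, contradiction.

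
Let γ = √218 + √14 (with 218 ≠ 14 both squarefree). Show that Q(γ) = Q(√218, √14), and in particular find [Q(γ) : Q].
[Q(γ) : Q] = 4 (equivalently, Q(γ) = Q(√218, √14))

Obviously Q(γ) ⊆ Q(√218, √14), and [Q(√218, √14):Q] = 4 (since 218, 14 are distinct squarefree integers > 1 with 3052 not a perfect square). To show equality we compute the minimal polynomial of γ. From γ = √218 + √14: γ^2 = 218 + 2√(3052) + 14 = 232 + 2√(3052), so γ^2 - 232 = 2√(3052); squaring, (γ^2 - 232)^2 = 4·3052, i.e. γ^4 - 464γ^2 + 53824 - 12208 = 0, i.e. γ^4 - 464γ^2 + 41616 = 0. So γ is a root of x^4 - 464x^2 + 41616. This polynomial is irreducible over Q: it has no rational root (each ±√218 ± √14 is irrational), and any factorization into two quadratics over Q would force √(3052) ∈ Q (pairing opposite roots) or √218, √14 ∈ Q (other pairings), all impossible. Hence [Q(γ):Q] = 4 = [Q(√218, √14):Q], so Q(γ) = Q(√218, √14).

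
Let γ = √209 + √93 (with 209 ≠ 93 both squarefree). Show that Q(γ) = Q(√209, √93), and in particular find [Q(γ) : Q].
[Q(γ) : Q] = 4 (equivalently, Q(γ) = Q(√209, √93))

Obviously Q(γ) ⊆ Q(√209, √93), and [Q(√209, √93):Q] = 4 (since 209, 93 are distinct squarefree integers > 1 with 19437 not a perfect square). To show equality we compute the minimal polynomial of γ. From γ = √209 + √93: γ^2 = 209 + 2√(19437) + 93 = 302 + 2√(19437), so γ^2 - 302 = 2√(19437); squaring, (γ^2 - 302)^2 = 4·19437, i.e. γ^4 - 604γ^2 + 91204 - 77748 = 0, i.e. γ^4 - 604γ^2 + 13456 = 0. So γ is a root of x^4 - 604x^2 + 13456. This polynomial is irreducible over Q: it has no rational root (each ±√209 ± √93 is irrational), and any factorization into two quadratics over Q would force √(19437) ∈ Q (pairing opposite roots) or √209, √93 ∈ Q (other pairings), all impossible. Hence [Q(γ):Q] = 4 = [Q(√209, √93):Q], so Q(γ) = Q(√209, √93).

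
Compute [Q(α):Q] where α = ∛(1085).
[Q(α):Q] = 3

The minimal polynomial of α is x^3 - 1085, irreducible over Q since 1085 is not a perfect cube (so x^3 - 1085 has no rational root). Hence [Q(α):Q] = deg(m_α) = 3.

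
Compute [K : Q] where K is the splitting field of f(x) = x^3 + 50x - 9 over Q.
[K : Q] = 6

By the rational root test, any rational root of the monic integer polynomial f(x) = x^3 + 50x - 9 must be an integer dividing the constant term -9, i.e. one of ±{1, 3, 9}. Evaluating: f(1) = 42, f(-1) = -60, f(3) = 168, f(-3) = -186, f(9) = 1170, f(-9) = -1188; none is 0, so f has no rational root and is therefore irreducible over Q (a cubic with no linear factor over a field is irreducible). For an irreducible cubic, the Galois group is A_3 or S_3 according as the discriminant disc(f) = -4a^3 - 27b^2 = -4·(50)^3 - 27·(-9)^2 = -502187 is or is not a square in Q. Here disc(f) = -502187 is not a perfect square in Q, so the Galois group of f over Q is not contained in A_3 and must be all of S_3. The splitting field has degree |S_3| = 6 over Q, so [K : Q] = 6.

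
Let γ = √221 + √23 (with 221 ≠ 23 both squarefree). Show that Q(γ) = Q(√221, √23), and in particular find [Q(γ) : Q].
[Q(γ) : Q] = 4 (equivalently, Q(γ) = Q(√221, √23))

Obviously Q(γ) ⊆ Q(√221, √23), and [Q(√221, √23):Q] = 4 (since 221, 23 are distinct squarefree integers > 1 with 5083 not a perfect square). To show equality we compute the minimal polynomial of γ. From γ = √221 + √23: γ^2 = 221 + 2√(5083) + 23 = 244 + 2√(5083), so γ^2 - 244 = 2√(5083); squaring, (γ^2 - 244)^2 = 4·5083, i.e. γ^4 - 488γ^2 + 59536 - 20332 = 0, i.e. γ^4 - 488γ^2 + 39204 = 0. So γ is a root of x^4 - 488x^2 + 39204. This polynomial is irreducible over Q: it has no rational root (each ±√221 ± √23 is irrational), and any factorization into two quadratics over Q would force √(5083) ∈ Q (pairing opposite roots) or √221, √23 ∈ Q (other pairings), all impossible. Hence [Q(γ):Q] = 4 = [Q(√221, √23):Q], so Q(γ) = Q(√221, √23).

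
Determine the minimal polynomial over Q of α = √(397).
m_α(x) = x^2 - 397

α satisfies α^2 - 397 = 0, so x^2 - 397 annihilates α. Since d = 397 is squarefree and ≠ 1, it is not a perfect square in Q, so x^2 - 397 has no rational root and is therefore irreducible over Q (a degree-2 polynomial over a field is irreducible iff it has no root). Hence m_α(x) = x^2 - 397.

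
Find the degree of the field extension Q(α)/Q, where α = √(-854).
[Q(α):Q] = 2

[Q(α):Q] equals the degree of the minimal polynomial of α. Here α^2 = -854 and x^2 + 854 is irreducible (d = -854 is squarefree, ≠ 1, hence not a square), so deg(m_α) = 2. Thus [Q(α):Q] = 2.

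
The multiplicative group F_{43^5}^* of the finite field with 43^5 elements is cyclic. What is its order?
|F_{43^5}^*| = 147008442

F_{43^5} has 43^5 = 147008443 elements; its multiplicative group consists of all nonzero elements, so |F_{43^5}^*| = 147008443 - 1 = 147008442. (It is cyclic since any finite subgroup of the multiplicative group of a field is cyclic.)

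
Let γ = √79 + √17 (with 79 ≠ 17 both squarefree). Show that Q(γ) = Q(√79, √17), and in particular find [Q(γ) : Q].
[Q(γ) : Q] = 4 (equivalently, Q(γ) = Q(√79, √17))

Obviously Q(γ) ⊆ Q(√79, √17), and [Q(√79, √17):Q] = 4 (since 79, 17 are distinct squarefree integers > 1 with 1343 not a perfect square). To show equality we compute the minimal polynomial of γ. From γ = √79 + √17: γ^2 = 79 + 2√(1343) + 17 = 96 + 2√(1343), so γ^2 - 96 = 2√(1343); squaring, (γ^2 - 96)^2 = 4·1343, i.e. γ^4 - 192γ^2 + 9216 - 5372 = 0, i.e. γ^4 - 192γ^2 + 3844 = 0. So γ is a root of x^4 - 192x^2 + 3844. This polynomial is irreducible over Q: it has no rational root (each ±√79 ± √17 is irrational), and any factorization into two quadratics over Q would force √(1343) ∈ Q (pairing opposite roots) or √79, √17 ∈ Q (other pairings), all impossible. Hence [Q(γ):Q] = 4 = [Q(√79, √17):Q], so Q(γ) = Q(√79, √17).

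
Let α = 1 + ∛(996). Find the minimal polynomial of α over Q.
m_α(x) = x^3 - 3x^2 + 3x - 997

Set β = α - 1 = ∛(996), so β^3 = 996. Then (α - 1)^3 - 996 = 0, i.e. α is a root of g(x) = (x - 1)^3 - 996 = x^3 - 3x^2 + 3x - 997. Since g(x) = h(x - 1) where h(x) = x^3 - 996, and h is irreducible over Q (because 996 is not a perfect cube, so h has no rational root, and a monic cubic with no rational root is irreducible), g is also irreducible (irreducibility is preserved under the substitution x → x - 1). Hence m_α(x) = x^3 - 3x^2 + 3x - 997.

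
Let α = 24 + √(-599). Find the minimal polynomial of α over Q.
m_α(x) = x^2 - 48x + 1175

From α - 24 = √(-599), squaring gives (α - 24)^2 = -599, i.e. α^2 - 48α + 576 = -599, so α^2 - 48α + 1175 = 0. The discriminant of x^2 - 48x + 1175 is (-48)^2 - 4·(1175) = 2304 - 4700 = -2396, and 4·(-599) is not a perfect square in Q since -599 is squarefree and ≠ 1. Hence x^2 - 48x + 1175 is irreducible over Q and is the minimal polynomial of α.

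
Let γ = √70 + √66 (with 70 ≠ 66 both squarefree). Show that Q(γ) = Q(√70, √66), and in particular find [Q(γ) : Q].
[Q(γ) : Q] = 4 (equivalently, Q(γ) = Q(√70, √66))

Obviously Q(γ) ⊆ Q(√70, √66), and [Q(√70, √66):Q] = 4 (since 70, 66 are distinct squarefree integers > 1 with 4620 not a perfect square). To show equality we compute the minimal polynomial of γ. From γ = √70 + √66: γ^2 = 70 + 2√(4620) + 66 = 136 + 2√(4620), so γ^2 - 136 = 2√(4620); squaring, (γ^2 - 136)^2 = 4·4620, i.e. γ^4 - 272γ^2 + 18496 - 18480 = 0, i.e. γ^4 - 272γ^2 + 16 = 0. So γ is a root of x^4 - 272x^2 + 16. This polynomial is irreducible over Q: it has no rational root (each ±√70 ± √66 is irrational), and any factorization into two quadratics over Q would force √(4620) ∈ Q (pairing opposite roots) or √70, √66 ∈ Q (other pairings), all impossible. Hence [Q(γ):Q] = 4 = [Q(√70, √66):Q], so Q(γ) = Q(√70, √66).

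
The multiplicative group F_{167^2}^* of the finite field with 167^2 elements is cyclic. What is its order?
|F_{167^2}^*| = 27888

F_{167^2} has 167^2 = 27889 elements; its multiplicative group consists of all nonzero elements, so |F_{167^2}^*| = 27889 - 1 = 27888. (It is cyclic since any finite subgroup of the multiplicative group of a field is cyclic.)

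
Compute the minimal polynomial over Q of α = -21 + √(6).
m_α(x) = x^2 + 42x + 435

From α + 21 = √(6), squaring gives (α + 21)^2 = 6, i.e. α^2 + 42α + 441 = 6, so α^2 + 42α + 435 = 0. The discriminant of x^2 + 42x + 435 is (42)^2 - 4·(435) = 1764 - 1740 = 24, and 4·(6) is not a perfect square in Q since 6 is squarefree and ≠ 1. Hence x^2 + 42x + 435 is irreducible over Q and is the minimal polynomial of α.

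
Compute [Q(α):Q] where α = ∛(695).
[Q(α):Q] = 3

The minimal polynomial of α is x^3 - 695, irreducible over Q since 695 is not a perfect cube (so x^3 - 695 has no rational root). Hence [Q(α):Q] = deg(m_α) = 3.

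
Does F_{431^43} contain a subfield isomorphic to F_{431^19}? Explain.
No: F_{431^19} is not a subfield of F_{431^43}

F_{p^m} embeds in F_{p^n} iff m | n. Here 19 ∤ 43 (since 43 = 2·19 + 5 with remainder 5 ≠ 0), so F_{431^19} is not a subfield of F_{431^43}. Equivalently: if it were, the tower law would give 19 = [F_{431^19}:F_431] dividing [F_{431^43}:F_431] = 43, contradiction.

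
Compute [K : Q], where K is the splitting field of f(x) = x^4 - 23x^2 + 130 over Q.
[K : Q] = 4

Solving the quadratic in x^2: x^2 = (23 ± √(23^2 - 4·130))/2 = (23 ± √9)/2 = (23 ± 3)/2, giving x^2 = 10 or x^2 = 13. So f(x) = (x^2 - 10)(x^2 - 13) and the roots of f are ±√10, ±√13. Hence the splitting field is K = Q(√10, √13). Since 10 and 13 are distinct squarefree integers > 1, their product 130 is not a perfect square, so √13 ∉ Q(√10). By the tower law [K:Q] = [Q(√10,√13):Q(√10)] · [Q(√10):Q] = 2 · 2 = 4.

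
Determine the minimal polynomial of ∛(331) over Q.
m_α(x) = x^3 - 331

α satisfies α^3 = 331, so x^3 - 331 annihilates α. By the rational root test, a rational root p/q (in lowest terms) of x^3 - 331 would satisfy p^3 = 331 q^3, forcing q = 1 and p^3 = 331; but 331 is not a perfect cube, contradiction. A monic cubic over Q with no rational root is irreducible (any nontrivial factorization would include a linear factor). Hence x^3 - 331 is the minimal polynomial of α, and in particular [Q(α):Q] = 3.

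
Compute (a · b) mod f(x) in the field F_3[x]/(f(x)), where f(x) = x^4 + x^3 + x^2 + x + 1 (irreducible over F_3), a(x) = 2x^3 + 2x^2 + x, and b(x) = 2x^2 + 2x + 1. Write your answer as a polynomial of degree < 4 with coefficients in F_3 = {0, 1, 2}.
a · b ≡ 2x^2 + 2x + 2 (mod f(x))

Multiply in F_3[x]: a(x)·b(x) = (2x^3 + 2x^2 + x)·(2x^2 + 2x + 1) = x^5 + 2x^4 + 2x^3 + x^2 + x. This has degree ≥ 4, so divide by f(x) over F_3: x^5 + 2x^4 + 2x^3 + x^2 + x = (x + 1)·(x^4 + x^3 + x^2 + x + 1) + (2x^2 + 2x + 2). Hence a·b ≡ 2x^2 + 2x + 2 (mod f). (F_3[x]/(f) is a field with 3^4 = 81 elements since f is irreducible of degree 4.)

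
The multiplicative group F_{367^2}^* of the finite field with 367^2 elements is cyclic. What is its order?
|F_{367^2}^*| = 134688

F_{367^2} has 367^2 = 134689 elements; its multiplicative group consists of all nonzero elements, so |F_{367^2}^*| = 134689 - 1 = 134688. (It is cyclic since any finite subgroup of the multiplicative group of a field is cyclic.)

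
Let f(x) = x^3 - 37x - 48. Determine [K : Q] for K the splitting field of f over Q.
[K : Q] = 6

By the rational root test, any rational root of the monic integer polynomial f(x) = x^3 - 37x - 48 must be an integer dividing the constant term -48, i.e. one of ±{1, 2, 3, 4, 6, 8, 12, 16, 24, 48}. Evaluating: f(1) = -84, f(-1) = -12, f(2) = -114, f(-2) = 18, f(3) = -132, f(-3) = 36, f(4) = -132, f(-4) = 36, f(6) = -54, f(-6) = -42, f(8) = 168, f(-8) = -264, f(12) = 1236, f(-12) = -1332, f(16) = 3456, f(-16) = -3552, f(24) = 12888, f(-24) = -12984, f(48) = 108768, f(-48) = -108864; none is 0, so f has no rational root and is therefore irreducible over Q (a cubic with no linear factor over a field is irreducible). For an irreducible cubic, the Galois group is A_3 or S_3 according as the discriminant disc(f) = -4a^3 - 27b^2 = -4·(-37)^3 - 27·(-48)^2 = 140404 is or is not a square in Q. Here disc(f) = 140404 is not a perfect square in Q, so the Galois group of f over Q is not contained in A_3 and must be all of S_3. The splitting field has degree |S_3| = 6 over Q, so [K : Q] = 6.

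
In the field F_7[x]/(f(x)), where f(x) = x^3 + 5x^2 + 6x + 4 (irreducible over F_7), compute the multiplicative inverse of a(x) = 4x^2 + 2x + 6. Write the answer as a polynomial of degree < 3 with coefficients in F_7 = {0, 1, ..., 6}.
a(x)^(-1) ≡ 6x^2 + 4 (mod f(x))

Since f is irreducible over F_7, F_7[x]/(f) is a field and a(x) ≠ 0 has an inverse. Apply the extended Euclidean algorithm to f(x) and a(x) in F_7[x]: f(x) = (2x + 2)·a(x) + (4x + 6);  a(x) = (x + 6)·(4x + 6) + (5). The last nonzero remainder is the constant 5 = gcd(f, a) in F_7. Back-substituting through the division chain expresses 5 = s(x)·a(x) + t(x)·f(x) with s(x) ≡ 2x^2 + 6 (mod f), so (2x^2 + 6)·a(x) ≡ 5 (mod f). Multiplying by 5^(-1) ≡ 3 in F_7 gives a(x)^(-1) ≡ 3·(2x^2 + 6) ≡ 6x^2 + 4 (mod f). Check: (4x^2 + 2x + 6)·(6x^2 + 4) = 3x^4 + 5x^3 + 3x^2 + x + 3 ≡ 1 (mod x^3 + 5x^2 + 6x + 4).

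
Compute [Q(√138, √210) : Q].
[Q(√138, √210) : Q] = 4

[Q(√138):Q] = 2 (min poly x^2 - 138, irreducible since 138 is squarefree > 1). For the top step, suppose √210 ∈ Q(√138), say √210 = c + d√138 with c, d ∈ Q. Squaring: 210 = c^2 + 138d^2 + 2cd√138. Since √138 ∉ Q this forces 2cd = 0. If d = 0 then √210 = c ∈ Q, contradicting 210 squarefree > 1. If c = 0 then 210 = 138d^2, so 138·210 = (138d)^2 is a perfect square in Q — but 138·210 = 28980 is not a perfect square (since 138 and 210 are distinct squarefree integers). Contradiction. Hence √210 ∉ Q(√138), so x^2 - 210 stays irreducible over Q(√138) and [Q(√138, √210) : Q(√138)] = 2. By the tower law, [Q(√138, √210) : Q] = 2 · 2 = 4.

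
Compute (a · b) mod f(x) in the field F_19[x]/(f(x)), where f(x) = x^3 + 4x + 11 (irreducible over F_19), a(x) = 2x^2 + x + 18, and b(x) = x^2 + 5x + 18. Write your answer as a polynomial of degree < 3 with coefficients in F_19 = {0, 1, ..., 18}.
a · b ≡ 13x^2 + 4x + 13 (mod f(x))

Multiply in F_19[x]: a(x)·b(x) = (2x^2 + x + 18)·(x^2 + 5x + 18) = 2x^4 + 11x^3 + 2x^2 + 13x + 1. This has degree ≥ 3, so divide by f(x) over F_19: 2x^4 + 11x^3 + 2x^2 + 13x + 1 = (2x + 11)·(x^3 + 4x + 11) + (13x^2 + 4x + 13). Hence a·b ≡ 13x^2 + 4x + 13 (mod f). (F_19[x]/(f) is a field with 19^3 = 6859 elements since f is irreducible of degree 3.)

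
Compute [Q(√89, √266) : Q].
[Q(√89, √266) : Q] = 4

[Q(√89):Q] = 2 (min poly x^2 - 89, irreducible since 89 is squarefree > 1). For the top step, suppose √266 ∈ Q(√89), say √266 = c + d√89 with c, d ∈ Q. Squaring: 266 = c^2 + 89d^2 + 2cd√89. Since √89 ∉ Q this forces 2cd = 0. If d = 0 then √266 = c ∈ Q, contradicting 266 squarefree > 1. If c = 0 then 266 = 89d^2, so 89·266 = (89d)^2 is a perfect square in Q — but 89·266 = 23674 is not a perfect square (since 89 and 266 are distinct squarefree integers). Contradiction. Hence √266 ∉ Q(√89), so x^2 - 266 stays irreducible over Q(√89) and [Q(√89, √266) : Q(√89)] = 2. By the tower law, [Q(√89, √266) : Q] = 2 · 2 = 4.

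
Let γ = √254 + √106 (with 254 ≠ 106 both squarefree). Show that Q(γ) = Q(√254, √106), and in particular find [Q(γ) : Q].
[Q(γ) : Q] = 4 (equivalently, Q(γ) = Q(√254, √106))

Obviously Q(γ) ⊆ Q(√254, √106), and [Q(√254, √106):Q] = 4 (since 254, 106 are distinct squarefree integers > 1 with 26924 not a perfect square). To show equality we compute the minimal polynomial of γ. From γ = √254 + √106: γ^2 = 254 + 2√(26924) + 106 = 360 + 2√(26924), so γ^2 - 360 = 2√(26924); squaring, (γ^2 - 360)^2 = 4·26924, i.e. γ^4 - 720γ^2 + 129600 - 107696 = 0, i.e. γ^4 - 720γ^2 + 21904 = 0. So γ is a root of x^4 - 720x^2 + 21904. This polynomial is irreducible over Q: it has no rational root (each ±√254 ± √106 is irrational), and any factorization into two quadratics over Q would force √(26924) ∈ Q (pairing opposite roots) or √254, √106 ∈ Q (other pairings), all impossible. Hence [Q(γ):Q] = 4 = [Q(√254, √106):Q], so Q(γ) = Q(√254, √106).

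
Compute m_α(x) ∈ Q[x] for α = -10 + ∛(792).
m_α(x) = x^3 + 30x^2 + 300x + 208

Set β = α + 10 = ∛(792), so β^3 = 792. Then (α + 10)^3 - 792 = 0, i.e. α is a root of g(x) = (x + 10)^3 - 792 = x^3 + 30x^2 + 300x + 208. Since g(x) = h(x + 10) where h(x) = x^3 - 792, and h is irreducible over Q (because 792 is not a perfect cube, so h has no rational root, and a monic cubic with no rational root is irreducible), g is also irreducible (irreducibility is preserved under the substitution x → x + 10). Hence m_α(x) = x^3 + 30x^2 + 300x + 208.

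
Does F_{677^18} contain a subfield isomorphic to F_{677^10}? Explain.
No: F_{677^10} is not a subfield of F_{677^18}

F_{p^m} embeds in F_{p^n} iff m | n. Here 10 ∤ 18 (since 18 = 1·10 + 8 with remainder 8 ≠ 0), so F_{677^10} is not a subfield of F_{677^18}. Equivalently: if it were, the tower law would give 10 = [F_{677^10}:F_677] dividing [F_{677^18}:F_677] = 18, contradiction.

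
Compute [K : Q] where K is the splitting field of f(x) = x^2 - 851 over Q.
[K : Q] = 2

f(x) = x^2 - 851 factors as (x - √851)(x + √851). The splitting field is K = Q(√851). Since 851 is squarefree and > 1, it is not a perfect square, so x^2 - 851 is irreducible over Q and [Q(√851) : Q] = 2. Hence [K : Q] = 2.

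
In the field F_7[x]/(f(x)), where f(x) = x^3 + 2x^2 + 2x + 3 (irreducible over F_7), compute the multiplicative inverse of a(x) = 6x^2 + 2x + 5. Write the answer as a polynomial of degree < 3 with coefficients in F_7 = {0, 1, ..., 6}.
a(x)^(-1) ≡ 2x^2 + 5 (mod f(x))

Since f is irreducible over F_7, F_7[x]/(f) is a field and a(x) ≠ 0 has an inverse. Apply the extended Euclidean algorithm to f(x) and a(x) in F_7[x]: f(x) = (6x + 3)·a(x) + (x + 2);  a(x) = (6x + 4)·(x + 2) + (4). The last nonzero remainder is the constant 4 = gcd(f, a) in F_7. Back-substituting through the division chain expresses 4 = s(x)·a(x) + t(x)·f(x) with s(x) ≡ x^2 + 6 (mod f), so (x^2 + 6)·a(x) ≡ 4 (mod f). Multiplying by 4^(-1) ≡ 2 in F_7 gives a(x)^(-1) ≡ 2·(x^2 + 6) ≡ 2x^2 + 5 (mod f). Check: (6x^2 + 2x + 5)·(2x^2 + 5) = 5x^4 + 4x^3 + 5x^2 + 3x + 4 ≡ 1 (mod x^3 + 2x^2 + 2x + 3).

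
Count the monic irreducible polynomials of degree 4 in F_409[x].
There are 6995691420 monic irreducible polynomials of degree 4 over F_409

Each element of F_{409^4} that lies in no proper subfield is a root of exactly one monic irreducible of degree 4 over F_409, and each such polynomial has 4 distinct roots in F_{409^4}. By Möbius inversion the count is N_409(4) = (1/4) Σ_{d|4} μ(4/d) · 409^d = (1/4)(μ(4)·409^1 + μ(2)·409^2 + μ(1)·409^4) = 27982765680/4 = 6995691420.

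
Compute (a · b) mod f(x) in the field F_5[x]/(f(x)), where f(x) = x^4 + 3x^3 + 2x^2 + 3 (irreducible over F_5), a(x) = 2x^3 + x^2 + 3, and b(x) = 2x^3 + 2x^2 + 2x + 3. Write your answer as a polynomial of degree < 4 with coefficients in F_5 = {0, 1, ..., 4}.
a · b ≡ 3x^3 + 4x + 1 (mod f(x))

Multiply in F_5[x]: a(x)·b(x) = (2x^3 + x^2 + 3)·(2x^3 + 2x^2 + 2x + 3) = 4x^6 + x^5 + x^4 + 4x^3 + 4x^2 + x + 4. This has degree ≥ 4, so divide by f(x) over F_5: 4x^6 + x^5 + x^4 + 4x^3 + 4x^2 + x + 4 = (4x^2 + 4x + 1)·(x^4 + 3x^3 + 2x^2 + 3) + (3x^3 + 4x + 1). Hence a·b ≡ 3x^3 + 4x + 1 (mod f). (F_5[x]/(f) is a field with 5^4 = 625 elements since f is irreducible of degree 4.)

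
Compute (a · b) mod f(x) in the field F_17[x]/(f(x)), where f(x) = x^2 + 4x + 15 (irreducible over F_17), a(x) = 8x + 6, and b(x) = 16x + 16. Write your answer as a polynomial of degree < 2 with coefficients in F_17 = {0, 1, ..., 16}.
a · b ≡ x + 12 (mod f(x))

Multiply in F_17[x]: a(x)·b(x) = (8x + 6)·(16x + 16) = 9x^2 + 3x + 11. This has degree ≥ 2, so divide by f(x) over F_17: 9x^2 + 3x + 11 = (9)·(x^2 + 4x + 15) + (x + 12). Hence a·b ≡ x + 12 (mod f). (F_17[x]/(f) is a field with 17^2 = 289 elements since f is irreducible of degree 2.)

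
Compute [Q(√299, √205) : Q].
[Q(√299, √205) : Q] = 4

[Q(√299):Q] = 2 (min poly x^2 - 299, irreducible since 299 is squarefree > 1). For the top step, suppose √205 ∈ Q(√299), say √205 = c + d√299 with c, d ∈ Q. Squaring: 205 = c^2 + 299d^2 + 2cd√299. Since √299 ∉ Q this forces 2cd = 0. If d = 0 then √205 = c ∈ Q, contradicting 205 squarefree > 1. If c = 0 then 205 = 299d^2, so 299·205 = (299d)^2 is a perfect square in Q — but 299·205 = 61295 is not a perfect square (since 299 and 205 are distinct squarefree integers). Contradiction. Hence √205 ∉ Q(√299), so x^2 - 205 stays irreducible over Q(√299) and [Q(√299, √205) : Q(√299)] = 2. By the tower law, [Q(√299, √205) : Q] = 2 · 2 = 4.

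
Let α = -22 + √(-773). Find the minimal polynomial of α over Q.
m_α(x) = x^2 + 44x + 1257

From α + 22 = √(-773), squaring gives (α + 22)^2 = -773, i.e. α^2 + 44α + 484 = -773, so α^2 + 44α + 1257 = 0. The discriminant of x^2 + 44x + 1257 is (44)^2 - 4·(1257) = 1936 - 5028 = -3092, and 4·(-773) is not a perfect square in Q since -773 is squarefree and ≠ 1. Hence x^2 + 44x + 1257 is irreducible over Q and is the minimal polynomial of α.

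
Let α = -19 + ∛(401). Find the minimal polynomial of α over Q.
m_α(x) = x^3 + 57x^2 + 1083x + 6458

Set β = α + 19 = ∛(401), so β^3 = 401. Then (α + 19)^3 - 401 = 0, i.e. α is a root of g(x) = (x + 19)^3 - 401 = x^3 + 57x^2 + 1083x + 6458. Since g(x) = h(x + 19) where h(x) = x^3 - 401, and h is irreducible over Q (because 401 is not a perfect cube, so h has no rational root, and a monic cubic with no rational root is irreducible), g is also irreducible (irreducibility is preserved under the substitution x → x + 19). Hence m_α(x) = x^3 + 57x^2 + 1083x + 6458.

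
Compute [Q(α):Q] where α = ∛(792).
[Q(α):Q] = 3

The minimal polynomial of α is x^3 - 792, irreducible over Q since 792 is not a perfect cube (so x^3 - 792 has no rational root). Hence [Q(α):Q] = deg(m_α) = 3.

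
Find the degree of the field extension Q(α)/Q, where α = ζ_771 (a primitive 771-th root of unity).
[Q(α):Q] = 512

The minimal polynomial of ζ_771 over Q is the 771-th cyclotomic polynomial Φ_771(x), which is irreducible over Q and has degree φ(771) = 512. Hence [Q(α):Q] = φ(771) = 512.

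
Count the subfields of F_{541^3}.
F_{541^3} has 2 subfields

The subfields of F_{p^n} are exactly the fields F_{p^d} for d | n (each is the fixed field of the unique index-d subgroup of Gal(F_{p^n}/F_p) ≅ Z/nZ). The divisors of n = 3 are {1, 3}, giving 2 subfields: F_{541^1}, F_{541^3}.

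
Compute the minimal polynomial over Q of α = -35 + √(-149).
m_α(x) = x^2 + 70x + 1374

From α + 35 = √(-149), squaring gives (α + 35)^2 = -149, i.e. α^2 + 70α + 1225 = -149, so α^2 + 70α + 1374 = 0. The discriminant of x^2 + 70x + 1374 is (70)^2 - 4·(1374) = 4900 - 5496 = -596, and 4·(-149) is not a perfect square in Q since -149 is squarefree and ≠ 1. Hence x^2 + 70x + 1374 is irreducible over Q and is the minimal polynomial of α.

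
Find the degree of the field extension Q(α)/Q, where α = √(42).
[Q(α):Q] = 2

[Q(α):Q] equals the degree of the minimal polynomial of α. Here α^2 = 42 and x^2 - 42 is irreducible (d = 42 is squarefree, ≠ 1, hence not a square), so deg(m_α) = 2. Thus [Q(α):Q] = 2.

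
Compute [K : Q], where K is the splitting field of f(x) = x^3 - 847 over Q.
[K : Q] = 6

The roots of x^3 - 847 are ∛847, ω∛847, ω^2∛847 where ω = e^(2πi/3) is a primitive cube root of unity, so K = Q(∛847, ω). Now [Q(∛847):Q] = 3 (since 847 is not a perfect cube, x^3 - 847 is irreducible) and [Q(ω):Q] = 2. Both 2 and 3 divide [K:Q], and [K:Q] ≤ 3·2 = 6, so [K:Q] = 6. (Equivalently: Q(∛847) ⊂ R but ω ∉ R, so [K : Q(∛847)] = 2.)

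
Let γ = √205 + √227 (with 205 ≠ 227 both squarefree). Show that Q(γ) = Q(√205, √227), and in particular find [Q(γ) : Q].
[Q(γ) : Q] = 4 (equivalently, Q(γ) = Q(√205, √227))

Obviously Q(γ) ⊆ Q(√205, √227), and [Q(√205, √227):Q] = 4 (since 205, 227 are distinct squarefree integers > 1 with 46535 not a perfect square). To show equality we compute the minimal polynomial of γ. From γ = √205 + √227: γ^2 = 205 + 2√(46535) + 227 = 432 + 2√(46535), so γ^2 - 432 = 2√(46535); squaring, (γ^2 - 432)^2 = 4·46535, i.e. γ^4 - 864γ^2 + 186624 - 186140 = 0, i.e. γ^4 - 864γ^2 + 484 = 0. So γ is a root of x^4 - 864x^2 + 484. This polynomial is irreducible over Q: it has no rational root (each ±√205 ± √227 is irrational), and any factorization into two quadratics over Q would force √(46535) ∈ Q (pairing opposite roots) or √205, √227 ∈ Q (other pairings), all impossible. Hence [Q(γ):Q] = 4 = [Q(√205, √227):Q], so Q(γ) = Q(√205, √227).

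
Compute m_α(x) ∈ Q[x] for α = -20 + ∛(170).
m_α(x) = x^3 + 60x^2 + 1200x + 7830

Set β = α + 20 = ∛(170), so β^3 = 170. Then (α + 20)^3 - 170 = 0, i.e. α is a root of g(x) = (x + 20)^3 - 170 = x^3 + 60x^2 + 1200x + 7830. Since g(x) = h(x + 20) where h(x) = x^3 - 170, and h is irreducible over Q (because 170 is not a perfect cube, so h has no rational root, and a monic cubic with no rational root is irreducible), g is also irreducible (irreducibility is preserved under the substitution x → x + 20). Hence m_α(x) = x^3 + 60x^2 + 1200x + 7830.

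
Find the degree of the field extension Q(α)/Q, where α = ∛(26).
[Q(α):Q] = 3

The minimal polynomial of α is x^3 - 26, irreducible over Q since 26 is not a perfect cube (so x^3 - 26 has no rational root). Hence [Q(α):Q] = deg(m_α) = 3.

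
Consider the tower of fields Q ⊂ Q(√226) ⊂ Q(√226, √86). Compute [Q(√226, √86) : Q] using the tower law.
[Q(√226, √86) : Q] = 4

[Q(√226):Q] = 2 (min poly x^2 - 226, irreducible since 226 is squarefree > 1). For the top step, suppose √86 ∈ Q(√226), say √86 = c + d√226 with c, d ∈ Q. Squaring: 86 = c^2 + 226d^2 + 2cd√226. Since √226 ∉ Q this forces 2cd = 0. If d = 0 then √86 = c ∈ Q, contradicting 86 squarefree > 1. If c = 0 then 86 = 226d^2, so 226·86 = (226d)^2 is a perfect square in Q — but 226·86 = 19436 is not a perfect square (since 226 and 86 are distinct squarefree integers). Contradiction. Hence √86 ∉ Q(√226), so x^2 - 86 stays irreducible over Q(√226) and [Q(√226, √86) : Q(√226)] = 2. By the tower law, [Q(√226, √86) : Q] = 2 · 2 = 4.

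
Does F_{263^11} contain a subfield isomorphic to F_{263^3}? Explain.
No: F_{263^3} is not a subfield of F_{263^11}

F_{p^m} embeds in F_{p^n} iff m | n. Here 3 ∤ 11 (since 11 = 3·3 + 2 with remainder 2 ≠ 0), so F_{263^3} is not a subfield of F_{263^11}. Equivalently: if it were, the tower law would give 3 = [F_{263^3}:F_263] dividing [F_{263^11}:F_263] = 11, contradiction.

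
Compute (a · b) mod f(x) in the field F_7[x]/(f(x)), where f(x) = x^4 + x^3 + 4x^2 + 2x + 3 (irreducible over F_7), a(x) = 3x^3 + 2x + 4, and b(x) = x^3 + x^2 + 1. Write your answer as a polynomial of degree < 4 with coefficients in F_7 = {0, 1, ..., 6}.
a · b ≡ 6x^3 + x + 6 (mod f(x))

Multiply in F_7[x]: a(x)·b(x) = (3x^3 + 2x + 4)·(x^3 + x^2 + 1) = 3x^6 + 3x^5 + 2x^4 + 2x^3 + 4x^2 + 2x + 4. This has degree ≥ 4, so divide by f(x) over F_7: 3x^6 + 3x^5 + 2x^4 + 2x^3 + 4x^2 + 2x + 4 = (3x^2 + 4)·(x^4 + x^3 + 4x^2 + 2x + 3) + (6x^3 + x + 6). Hence a·b ≡ 6x^3 + x + 6 (mod f). (F_7[x]/(f) is a field with 7^4 = 2401 elements since f is irreducible of degree 4.)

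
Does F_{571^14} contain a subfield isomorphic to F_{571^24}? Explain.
No: F_{571^24} is not a subfield of F_{571^14}

F_{p^m} embeds in F_{p^n} iff m | n. Here 24 ∤ 14 (since 14 = 0·24 + 14 with remainder 14 ≠ 0), so F_{571^24} is not a subfield of F_{571^14}. Equivalently: if it were, the tower law would give 24 = [F_{571^24}:F_571] dividing [F_{571^14}:F_571] = 14, contradiction.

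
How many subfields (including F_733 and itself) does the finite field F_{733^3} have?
F_{733^3} has 2 subfields

The subfields of F_{p^n} are exactly the fields F_{p^d} for d | n (each is the fixed field of the unique index-d subgroup of Gal(F_{p^n}/F_p) ≅ Z/nZ). The divisors of n = 3 are {1, 3}, giving 2 subfields: F_{733^1}, F_{733^3}.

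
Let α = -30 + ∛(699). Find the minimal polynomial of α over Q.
m_α(x) = x^3 + 90x^2 + 2700x + 26301

Set β = α + 30 = ∛(699), so β^3 = 699. Then (α + 30)^3 - 699 = 0, i.e. α is a root of g(x) = (x + 30)^3 - 699 = x^3 + 90x^2 + 2700x + 26301. Since g(x) = h(x + 30) where h(x) = x^3 - 699, and h is irreducible over Q (because 699 is not a perfect cube, so h has no rational root, and a monic cubic with no rational root is irreducible), g is also irreducible (irreducibility is preserved under the substitution x → x + 30). Hence m_α(x) = x^3 + 90x^2 + 2700x + 26301.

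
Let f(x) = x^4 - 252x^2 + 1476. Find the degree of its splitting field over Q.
[K : Q] = 4

Solving the quadratic in x^2: x^2 = (252 ± √(252^2 - 4·1476))/2 = (252 ± √57600)/2 = (252 ± 240)/2, giving x^2 = 6 or x^2 = 246. So f(x) = (x^2 - 6)(x^2 - 246) and the roots of f are ±√6, ±√246. Hence the splitting field is K = Q(√6, √246). Since 6 and 246 are distinct squarefree integers > 1, their product 1476 is not a perfect square, so √246 ∉ Q(√6). By the tower law [K:Q] = [Q(√6,√246):Q(√6)] · [Q(√6):Q] = 2 · 2 = 4.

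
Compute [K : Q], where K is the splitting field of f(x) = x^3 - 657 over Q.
[K : Q] = 6

The roots of x^3 - 657 are ∛657, ω∛657, ω^2∛657 where ω = e^(2πi/3) is a primitive cube root of unity, so K = Q(∛657, ω). Now [Q(∛657):Q] = 3 (since 657 is not a perfect cube, x^3 - 657 is irreducible) and [Q(ω):Q] = 2. Both 2 and 3 divide [K:Q], and [K:Q] ≤ 3·2 = 6, so [K:Q] = 6. (Equivalently: Q(∛657) ⊂ R but ω ∉ R, so [K : Q(∛657)] = 2.)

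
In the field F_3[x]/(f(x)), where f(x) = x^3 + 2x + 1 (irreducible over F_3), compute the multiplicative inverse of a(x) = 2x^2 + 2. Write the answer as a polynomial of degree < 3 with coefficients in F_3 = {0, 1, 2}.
a(x)^(-1) ≡ x^2 + 2x + 1 (mod f(x))

Since f is irreducible over F_3, F_3[x]/(f) is a field and a(x) ≠ 0 has an inverse. Apply the extended Euclidean algorithm to f(x) and a(x) in F_3[x]: f(x) = (2x)·a(x) + (x + 1);  a(x) = (2x + 1)·(x + 1) + (1). The last nonzero remainder is the constant 1 = gcd(f, a) in F_3. Back-substituting through the division chain expresses 1 = s(x)·a(x) + t(x)·f(x) with s(x) ≡ x^2 + 2x + 1 (mod f), so a(x)^(-1) ≡ s(x) = x^2 + 2x + 1 (mod f). Check: (2x^2 + 2)·(x^2 + 2x + 1) = 2x^4 + x^3 + x^2 + x + 2 ≡ 1 (mod x^3 + 2x + 1).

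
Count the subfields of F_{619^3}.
F_{619^3} has 2 subfields

The subfields of F_{p^n} are exactly the fields F_{p^d} for d | n (each is the fixed field of the unique index-d subgroup of Gal(F_{p^n}/F_p) ≅ Z/nZ). The divisors of n = 3 are {1, 3}, giving 2 subfields: F_{619^1}, F_{619^3}.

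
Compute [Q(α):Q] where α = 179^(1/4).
[Q(α):Q] = 4

α is a root of x^4 - 179. By Eisenstein's criterion at the prime p = 179 (which divides the constant term 179 but p^2 = 32041 does not, since 179 is squarefree), x^4 - 179 is irreducible over Q. Hence [Q(α):Q] = 4.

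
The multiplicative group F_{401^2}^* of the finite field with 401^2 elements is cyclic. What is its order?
|F_{401^2}^*| = 160800

F_{401^2} has 401^2 = 160801 elements; its multiplicative group consists of all nonzero elements, so |F_{401^2}^*| = 160801 - 1 = 160800. (It is cyclic since any finite subgroup of the multiplicative group of a field is cyclic.)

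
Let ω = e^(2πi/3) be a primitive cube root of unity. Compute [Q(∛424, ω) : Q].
[Q(∛424, ω) : Q] = 6

[Q(∛424):Q] = 3 (min poly x^3 - 424, irreducible since 424 is not a perfect cube). [Q(ω):Q] = 2 (min poly x^2 + x + 1). Since Q(∛424) ⊂ R and ω ∉ R, we have ω ∉ Q(∛424), so x^2 + x + 1 remains irreducible over Q(∛424) and [Q(∛424, ω) : Q(∛424)] = 2. By the tower law, [Q(∛424, ω) : Q] = 3 · 2 = 6. (In fact Q(∛424, ω) is the splitting field of x^3 - 424 over Q.)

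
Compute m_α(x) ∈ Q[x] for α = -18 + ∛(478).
m_α(x) = x^3 + 54x^2 + 972x + 5354

Set β = α + 18 = ∛(478), so β^3 = 478. Then (α + 18)^3 - 478 = 0, i.e. α is a root of g(x) = (x + 18)^3 - 478 = x^3 + 54x^2 + 972x + 5354. Since g(x) = h(x + 18) where h(x) = x^3 - 478, and h is irreducible over Q (because 478 is not a perfect cube, so h has no rational root, and a monic cubic with no rational root is irreducible), g is also irreducible (irreducibility is preserved under the substitution x → x + 18). Hence m_α(x) = x^3 + 54x^2 + 972x + 5354.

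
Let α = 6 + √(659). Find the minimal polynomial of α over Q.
m_α(x) = x^2 - 12x - 623

From α - 6 = √(659), squaring gives (α - 6)^2 = 659, i.e. α^2 - 12α + 36 = 659, so α^2 - 12α - 623 = 0. The discriminant of x^2 - 12x - 623 is (-12)^2 - 4·(-623) = 144 + 2492 = 2636, and 4·(659) is not a perfect square in Q since 659 is squarefree and ≠ 1. Hence x^2 - 12x - 623 is irreducible over Q and is the minimal polynomial of α.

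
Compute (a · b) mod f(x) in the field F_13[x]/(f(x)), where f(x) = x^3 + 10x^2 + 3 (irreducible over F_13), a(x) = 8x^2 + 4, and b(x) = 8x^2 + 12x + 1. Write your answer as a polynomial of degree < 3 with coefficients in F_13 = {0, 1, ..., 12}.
a · b ≡ 7x^2 + 12x + 11 (mod f(x))

Multiply in F_13[x]: a(x)·b(x) = (8x^2 + 4)·(8x^2 + 12x + 1) = 12x^4 + 5x^3 + x^2 + 9x + 4. This has degree ≥ 3, so divide by f(x) over F_13: 12x^4 + 5x^3 + x^2 + 9x + 4 = (12x + 2)·(x^3 + 10x^2 + 3) + (7x^2 + 12x + 11). Hence a·b ≡ 7x^2 + 12x + 11 (mod f). (F_13[x]/(f) is a field with 13^3 = 2197 elements since f is irreducible of degree 3.)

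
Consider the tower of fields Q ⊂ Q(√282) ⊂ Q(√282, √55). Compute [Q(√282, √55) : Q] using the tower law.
[Q(√282, √55) : Q] = 4

[Q(√282):Q] = 2 (min poly x^2 - 282, irreducible since 282 is squarefree > 1). For the top step, suppose √55 ∈ Q(√282), say √55 = c + d√282 with c, d ∈ Q. Squaring: 55 = c^2 + 282d^2 + 2cd√282. Since √282 ∉ Q this forces 2cd = 0. If d = 0 then √55 = c ∈ Q, contradicting 55 squarefree > 1. If c = 0 then 55 = 282d^2, so 282·55 = (282d)^2 is a perfect square in Q — but 282·55 = 15510 is not a perfect square (since 282 and 55 are distinct squarefree integers). Contradiction. Hence √55 ∉ Q(√282), so x^2 - 55 stays irreducible over Q(√282) and [Q(√282, √55) : Q(√282)] = 2. By the tower law, [Q(√282, √55) : Q] = 2 · 2 = 4.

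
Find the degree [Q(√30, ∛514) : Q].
[Q(√30, ∛514) : Q] = 6

Let L = Q(√30, ∛514). Since Q(√30) ⊂ L and [Q(√30):Q] = 2, the tower law gives 2 | [L:Q]. Likewise Q(∛514) ⊂ L with [Q(∛514):Q] = 3 (because 514 is not a perfect cube), so 3 | [L:Q]. As gcd(2,3) = 1, [L:Q] is divisible by 6. Conversely L is generated over Q by √30 and ∛514, so [L:Q] ≤ 2·3 = 6. Therefore [Q(√30, ∛514) : Q] = 6.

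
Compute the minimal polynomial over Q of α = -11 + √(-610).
m_α(x) = x^2 + 22x + 731

From α + 11 = √(-610), squaring gives (α + 11)^2 = -610, i.e. α^2 + 22α + 121 = -610, so α^2 + 22α + 731 = 0. The discriminant of x^2 + 22x + 731 is (22)^2 - 4·(731) = 484 - 2924 = -2440, and 4·(-610) is not a perfect square in Q since -610 is squarefree and ≠ 1. Hence x^2 + 22x + 731 is irreducible over Q and is the minimal polynomial of α.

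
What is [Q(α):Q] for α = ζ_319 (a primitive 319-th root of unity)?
[Q(α):Q] = 280

The minimal polynomial of ζ_319 over Q is the 319-th cyclotomic polynomial Φ_319(x), which is irreducible over Q and has degree φ(319) = 280. Hence [Q(α):Q] = φ(319) = 280.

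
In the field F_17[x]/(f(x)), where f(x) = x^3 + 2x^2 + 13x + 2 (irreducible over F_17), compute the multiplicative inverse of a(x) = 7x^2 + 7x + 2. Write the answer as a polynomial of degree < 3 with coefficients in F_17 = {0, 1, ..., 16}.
a(x)^(-1) ≡ 10x^2 + 9x + 2 (mod f(x))

Since f is irreducible over F_17, F_17[x]/(f) is a field and a(x) ≠ 0 has an inverse. Apply the extended Euclidean algorithm to f(x) and a(x) in F_17[x]: f(x) = (5x + 5)·a(x) + (2x + 9);  a(x) = (12x + 9)·(2x + 9) + (6). The last nonzero remainder is the constant 6 = gcd(f, a) in F_17. Back-substituting through the division chain expresses 6 = s(x)·a(x) + t(x)·f(x) with s(x) ≡ 9x^2 + 3x + 12 (mod f), so (9x^2 + 3x + 12)·a(x) ≡ 6 (mod f). Multiplying by 6^(-1) ≡ 3 in F_17 gives a(x)^(-1) ≡ 3·(9x^2 + 3x + 12) ≡ 10x^2 + 9x + 2 (mod f). Check: (7x^2 + 7x + 2)·(10x^2 + 9x + 2) = 2x^4 + 14x^3 + 12x^2 + 15x + 4 ≡ 1 (mod x^3 + 2x^2 + 13x + 2).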